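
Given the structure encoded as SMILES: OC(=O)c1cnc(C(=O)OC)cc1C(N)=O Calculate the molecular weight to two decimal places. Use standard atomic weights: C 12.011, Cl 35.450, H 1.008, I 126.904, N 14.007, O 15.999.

224.17 g/mol

First, the molecular formula is C9H8N2O5 (counting implicit H from valence).
  C: 9 × 12.011 = 108.099
  H: 8 × 1.008 = 8.064
  N: 2 × 14.007 = 28.014
  O: 5 × 15.999 = 79.995
Sum: 9×12.011 + 8×1.008 + 2×14.007 + 5×15.999 = 224.172 → 224.17 g/mol.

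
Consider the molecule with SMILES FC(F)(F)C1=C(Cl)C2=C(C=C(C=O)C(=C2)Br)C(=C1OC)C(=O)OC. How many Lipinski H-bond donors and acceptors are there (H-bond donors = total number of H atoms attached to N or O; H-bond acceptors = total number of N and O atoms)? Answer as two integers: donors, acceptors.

Donors: find every N or O and count the H atoms it carries.
  atom 13 (O): bond orders sum to 2 → 0 H
  atom 19 (O): bond orders sum to 2 → 0 H
  atom 22 (O): bond orders sum to 2 → 0 H
  atom 23 (O): bond orders sum to 2 → 0 H
Lipinski HBD = 0.
Acceptors: N atoms = 0, O atoms = 4 → HBA = 4.

0, 4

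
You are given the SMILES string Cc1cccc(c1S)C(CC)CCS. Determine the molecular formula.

C12H18S2

Walk through each heavy atom and fill implicit hydrogens from standard valence (C 4, N 3, O 2, S 2, halogen 1); for lowercase aromatic atoms, an aromatic c carries 1 H when it has two neighbours and 0 H with three, and aromatic n carries 0 H:
  atom 1: C, bond orders sum to 1 (valence 4) → 3 H
  atom 2: aromatic c, 3 neighbours → 0 H
  atom 3: aromatic c, 2 neighbours → 1 H
  atom 4: aromatic c, 2 neighbours → 1 H
  atom 5: aromatic c, 2 neighbours → 1 H
  atom 6: aromatic c, 3 neighbours → 0 H
  atom 7: aromatic c, 3 neighbours → 0 H
  atom 8: S, bond orders sum to 1 (valence 2) → 1 H
  atom 9: C, bond orders sum to 3 (valence 4) → 1 H
  atom 10: C, bond orders sum to 2 (valence 4) → 2 H
  atom 11: C, bond orders sum to 1 (valence 4) → 3 H
  atom 12: C, bond orders sum to 2 (valence 4) → 2 H
  atom 13: C, bond orders sum to 2 (valence 4) → 2 H
  atom 14: S, bond orders sum to 1 (valence 2) → 1 H
Totals → C:12, H:18, S:2.
In Hill order: C12H18S2.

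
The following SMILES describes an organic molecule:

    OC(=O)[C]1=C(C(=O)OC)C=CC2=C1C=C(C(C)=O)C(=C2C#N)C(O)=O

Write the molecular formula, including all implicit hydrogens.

C17H11NO7

Walk through each heavy atom and fill implicit hydrogens from standard valence (C 4, N 3, O 2, S 2, halogen 1):
  atom 1: O, bond orders sum to 1 (valence 2) → 1 H
  atom 2: C, bond orders sum to 4 (valence 4) → 0 H
  atom 3: O, bond orders sum to 2 (valence 2) → 0 H
  atom 4: C with explicit H count 0
  atom 5: C, bond orders sum to 4 (valence 4) → 0 H
  atom 6: C, bond orders sum to 4 (valence 4) → 0 H
  atom 7: O, bond orders sum to 2 (valence 2) → 0 H
  atom 8: O, bond orders sum to 2 (valence 2) → 0 H
  atom 9: C, bond orders sum to 1 (valence 4) → 3 H
  atom 10: C, bond orders sum to 3 (valence 4) → 1 H
  atom 11: C, bond orders sum to 3 (valence 4) → 1 H
  atom 12: C, bond orders sum to 4 (valence 4) → 0 H
  atom 13: C, bond orders sum to 4 (valence 4) → 0 H
  atom 14: C, bond orders sum to 3 (valence 4) → 1 H
  atom 15: C, bond orders sum to 4 (valence 4) → 0 H
  atom 16: C, bond orders sum to 4 (valence 4) → 0 H
  atom 17: C, bond orders sum to 1 (valence 4) → 3 H
  atom 18: O, bond orders sum to 2 (valence 2) → 0 H
  atom 19: C, bond orders sum to 4 (valence 4) → 0 H
  atom 20: C, bond orders sum to 4 (valence 4) → 0 H
  atom 21: C, bond orders sum to 4 (valence 4) → 0 H
  atom 22: N, bond orders sum to 3 (valence 3) → 0 H
  atom 23: C, bond orders sum to 4 (valence 4) → 0 H
  atom 24: O, bond orders sum to 1 (valence 2) → 1 H
  atom 25: O, bond orders sum to 2 (valence 2) → 0 H
Totals → C:17, H:11, N:1, O:7.
In Hill order: C17H11NO7.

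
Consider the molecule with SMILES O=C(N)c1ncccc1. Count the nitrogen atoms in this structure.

Scan the SMILES for N atoms (remember two-letter symbols like Cl and Br are single atoms).
Nitrogen count: 2.

2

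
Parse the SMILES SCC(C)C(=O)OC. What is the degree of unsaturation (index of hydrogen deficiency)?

1

Molecular formula: C5H10O2S.
DoU = (2C + 2 + N − H − X) / 2, where X is the halogen count and O/S are ignored.
    = (2·5 + 2 + 0 − 10 − 0) / 2 = 2 / 2 = 1.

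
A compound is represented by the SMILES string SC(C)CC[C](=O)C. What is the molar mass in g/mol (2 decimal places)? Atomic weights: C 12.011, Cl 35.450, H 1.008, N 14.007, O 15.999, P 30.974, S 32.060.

First, the molecular formula is C6H12OS (counting implicit H from valence).
  C: 6 × 12.011 = 72.066
  H: 12 × 1.008 = 12.096
  O: 1 × 15.999 = 15.999
  S: 1 × 32.060 = 32.060
Sum: 6×12.011 + 12×1.008 + 1×15.999 + 1×32.060 = 132.221 → 132.22 g/mol.

132.22 g/mol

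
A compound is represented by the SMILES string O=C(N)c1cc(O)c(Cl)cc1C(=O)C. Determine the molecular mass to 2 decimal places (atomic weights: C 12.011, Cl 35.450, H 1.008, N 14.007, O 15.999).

213.62 g/mol

First, the molecular formula is C9H8ClNO3 (counting implicit H from valence).
  C: 9 × 12.011 = 108.099
  Cl: 1 × 35.450 = 35.450
  H: 8 × 1.008 = 8.064
  N: 1 × 14.007 = 14.007
  O: 3 × 15.999 = 47.997
Sum: 9×12.011 + 1×35.450 + 8×1.008 + 1×14.007 + 3×15.999 = 213.617 → 213.62 g/mol.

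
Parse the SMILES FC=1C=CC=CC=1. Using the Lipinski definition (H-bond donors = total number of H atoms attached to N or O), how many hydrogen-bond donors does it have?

0

Donors: find every N or O and count the H atoms it carries.
  (no N or O atoms present)
Lipinski HBD = 0.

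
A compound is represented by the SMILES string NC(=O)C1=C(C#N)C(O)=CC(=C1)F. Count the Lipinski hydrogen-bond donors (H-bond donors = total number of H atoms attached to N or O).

3

Donors: find every N or O and count the H atoms it carries.
  atom 1 (N): bond orders sum to 1 → 2 H
  atom 3 (O): bond orders sum to 2 → 0 H
  atom 7 (N): bond orders sum to 3 → 0 H
  atom 9 (O): bond orders sum to 1 → 1 H
Lipinski HBD = 3.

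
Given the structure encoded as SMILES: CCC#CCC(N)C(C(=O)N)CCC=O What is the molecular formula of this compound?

Walk through each heavy atom and fill implicit hydrogens from standard valence (C 4, N 3, O 2, S 2, halogen 1):
  atom 1: C, bond orders sum to 1 (valence 4) → 3 H
  atom 2: C, bond orders sum to 2 (valence 4) → 2 H
  atom 3: C, bond orders sum to 4 (valence 4) → 0 H
  atom 4: C, bond orders sum to 4 (valence 4) → 0 H
  atom 5: C, bond orders sum to 2 (valence 4) → 2 H
  atom 6: C, bond orders sum to 3 (valence 4) → 1 H
  atom 7: N, bond orders sum to 1 (valence 3) → 2 H
  atom 8: C, bond orders sum to 3 (valence 4) → 1 H
  atom 9: C, bond orders sum to 4 (valence 4) → 0 H
  atom 10: O, bond orders sum to 2 (valence 2) → 0 H
  atom 11: N, bond orders sum to 1 (valence 3) → 2 H
  atom 12: C, bond orders sum to 2 (valence 4) → 2 H
  atom 13: C, bond orders sum to 2 (valence 4) → 2 H
  atom 14: C, bond orders sum to 3 (valence 4) → 1 H
  atom 15: O, bond orders sum to 2 (valence 2) → 0 H
Totals → C:11, H:18, N:2, O:2.
In Hill order: C11H18N2O2.

C11H18N2O2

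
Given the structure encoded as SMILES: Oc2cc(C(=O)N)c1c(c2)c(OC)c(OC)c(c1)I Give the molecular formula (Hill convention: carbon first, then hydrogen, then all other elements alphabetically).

Walk through each heavy atom and fill implicit hydrogens from standard valence (C 4, N 3, O 2, S 2, halogen 1); for lowercase aromatic atoms, an aromatic c carries 1 H when it has two neighbours and 0 H with three, and aromatic n carries 0 H:
  atom 1: O, bond orders sum to 1 (valence 2) → 1 H
  atom 2: aromatic c, 3 neighbours → 0 H
  atom 3: aromatic c, 2 neighbours → 1 H
  atom 4: aromatic c, 3 neighbours → 0 H
  atom 5: C, bond orders sum to 4 (valence 4) → 0 H
  atom 6: O, bond orders sum to 2 (valence 2) → 0 H
  atom 7: N, bond orders sum to 1 (valence 3) → 2 H
  atom 8: aromatic c, 3 neighbours → 0 H
  atom 9: aromatic c, 3 neighbours → 0 H
  atom 10: aromatic c, 2 neighbours → 1 H
  atom 11: aromatic c, 3 neighbours → 0 H
  atom 12: O, bond orders sum to 2 (valence 2) → 0 H
  atom 13: C, bond orders sum to 1 (valence 4) → 3 H
  atom 14: aromatic c, 3 neighbours → 0 H
  atom 15: O, bond orders sum to 2 (valence 2) → 0 H
  atom 16: C, bond orders sum to 1 (valence 4) → 3 H
  atom 17: aromatic c, 3 neighbours → 0 H
  atom 18: aromatic c, 2 neighbours → 1 H
  atom 19: I (halogen, monovalent) → 0 H
Totals → C:13, H:12, I:1, N:1, O:4.

C13H12INO4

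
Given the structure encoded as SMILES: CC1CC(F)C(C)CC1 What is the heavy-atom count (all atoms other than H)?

9

Every atom symbol written in the SMILES (organic subset) is one heavy atom; implicit H are not written.
Heavy atoms by element → C:8, F:1.
Total: 9.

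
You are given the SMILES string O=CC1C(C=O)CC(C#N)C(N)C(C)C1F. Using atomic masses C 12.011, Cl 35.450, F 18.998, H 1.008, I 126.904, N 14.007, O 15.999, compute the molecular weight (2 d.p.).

226.25 g/mol

First, the molecular formula is C11H15FN2O2 (counting implicit H from valence).
  C: 11 × 12.011 = 132.121
  F: 1 × 18.998 = 18.998
  H: 15 × 1.008 = 15.120
  N: 2 × 14.007 = 28.014
  O: 2 × 15.999 = 31.998
Sum: 11×12.011 + 1×18.998 + 15×1.008 + 2×14.007 + 2×15.999 = 226.251 → 226.25 g/mol.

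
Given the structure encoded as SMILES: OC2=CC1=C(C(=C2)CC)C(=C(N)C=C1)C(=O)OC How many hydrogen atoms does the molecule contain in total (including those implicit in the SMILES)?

Walk through each heavy atom and fill implicit hydrogens from standard valence (C 4, N 3, O 2, S 2, halogen 1):
  atom 1: O, bond orders sum to 1 (valence 2) → 1 H
  atom 2: C, bond orders sum to 4 (valence 4) → 0 H
  atom 3: C, bond orders sum to 3 (valence 4) → 1 H
  atom 4: C, bond orders sum to 4 (valence 4) → 0 H
  atom 5: C, bond orders sum to 4 (valence 4) → 0 H
  atom 6: C, bond orders sum to 4 (valence 4) → 0 H
  atom 7: C, bond orders sum to 3 (valence 4) → 1 H
  atom 8: C, bond orders sum to 2 (valence 4) → 2 H
  atom 9: C, bond orders sum to 1 (valence 4) → 3 H
  atom 10: C, bond orders sum to 4 (valence 4) → 0 H
  atom 11: C, bond orders sum to 4 (valence 4) → 0 H
  atom 12: N, bond orders sum to 1 (valence 3) → 2 H
  atom 13: C, bond orders sum to 3 (valence 4) → 1 H
  atom 14: C, bond orders sum to 3 (valence 4) → 1 H
  atom 15: C, bond orders sum to 4 (valence 4) → 0 H
  atom 16: O, bond orders sum to 2 (valence 2) → 0 H
  atom 17: O, bond orders sum to 2 (valence 2) → 0 H
  atom 18: C, bond orders sum to 1 (valence 4) → 3 H
Total hydrogens: 15.

15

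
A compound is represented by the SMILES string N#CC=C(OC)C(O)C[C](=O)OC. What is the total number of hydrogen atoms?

11

Walk through each heavy atom and fill implicit hydrogens from standard valence (C 4, N 3, O 2, S 2, halogen 1):
  atom 1: N, bond orders sum to 3 (valence 3) → 0 H
  atom 2: C, bond orders sum to 4 (valence 4) → 0 H
  atom 3: C, bond orders sum to 3 (valence 4) → 1 H
  atom 4: C, bond orders sum to 4 (valence 4) → 0 H
  atom 5: O, bond orders sum to 2 (valence 2) → 0 H
  atom 6: C, bond orders sum to 1 (valence 4) → 3 H
  atom 7: C, bond orders sum to 3 (valence 4) → 1 H
  atom 8: O, bond orders sum to 1 (valence 2) → 1 H
  atom 9: C, bond orders sum to 2 (valence 4) → 2 H
  atom 10: C with explicit H count 0
  atom 11: O, bond orders sum to 2 (valence 2) → 0 H
  atom 12: O, bond orders sum to 2 (valence 2) → 0 H
  atom 13: C, bond orders sum to 1 (valence 4) → 3 H
Total hydrogens: 11.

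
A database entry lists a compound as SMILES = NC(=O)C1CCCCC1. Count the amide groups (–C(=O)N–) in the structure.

The amide motif appears at heavy-atom position 2 in the SMILES.
Amide count: 1.

1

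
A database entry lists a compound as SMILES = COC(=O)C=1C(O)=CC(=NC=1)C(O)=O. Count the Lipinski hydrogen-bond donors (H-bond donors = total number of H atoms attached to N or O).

2

Donors: find every N or O and count the H atoms it carries.
  atom 2 (O): bond orders sum to 2 → 0 H
  atom 4 (O): bond orders sum to 2 → 0 H
  atom 7 (O): bond orders sum to 1 → 1 H
  atom 10 (N): bond orders sum to 3 → 0 H
  atom 13 (O): bond orders sum to 1 → 1 H
  atom 14 (O): bond orders sum to 2 → 0 H
Lipinski HBD = 2.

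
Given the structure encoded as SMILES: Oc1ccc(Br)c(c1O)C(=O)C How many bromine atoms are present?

Scan the SMILES for Br atoms (remember two-letter symbols like Cl and Br are single atoms).
Bromine count: 1.

1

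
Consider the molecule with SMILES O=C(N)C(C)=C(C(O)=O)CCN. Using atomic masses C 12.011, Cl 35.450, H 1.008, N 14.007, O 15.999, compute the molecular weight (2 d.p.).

First, the molecular formula is C7H12N2O3 (counting implicit H from valence).
  C: 7 × 12.011 = 84.077
  H: 12 × 1.008 = 12.096
  N: 2 × 14.007 = 28.014
  O: 3 × 15.999 = 47.997
Sum: 7×12.011 + 12×1.008 + 2×14.007 + 3×15.999 = 172.184 → 172.18 g/mol.

172.18 g/mol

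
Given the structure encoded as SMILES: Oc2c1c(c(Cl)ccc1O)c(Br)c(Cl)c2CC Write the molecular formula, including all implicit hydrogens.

Walk through each heavy atom and fill implicit hydrogens from standard valence (C 4, N 3, O 2, S 2, halogen 1); for lowercase aromatic atoms, an aromatic c carries 1 H when it has two neighbours and 0 H with three, and aromatic n carries 0 H:
  atom 1: O, bond orders sum to 1 (valence 2) → 1 H
  atom 2: aromatic c, 3 neighbours → 0 H
  atom 3: aromatic c, 3 neighbours → 0 H
  atom 4: aromatic c, 3 neighbours → 0 H
  atom 5: aromatic c, 3 neighbours → 0 H
  atom 6: Cl (halogen, monovalent) → 0 H
  atom 7: aromatic c, 2 neighbours → 1 H
  atom 8: aromatic c, 2 neighbours → 1 H
  atom 9: aromatic c, 3 neighbours → 0 H
  atom 10: O, bond orders sum to 1 (valence 2) → 1 H
  atom 11: aromatic c, 3 neighbours → 0 H
  atom 12: Br (halogen, monovalent) → 0 H
  atom 13: aromatic c, 3 neighbours → 0 H
  atom 14: Cl (halogen, monovalent) → 0 H
  atom 15: aromatic c, 3 neighbours → 0 H
  atom 16: C, bond orders sum to 2 (valence 4) → 2 H
  atom 17: C, bond orders sum to 1 (valence 4) → 3 H
Totals → C:12, H:9, Br:1, Cl:2, O:2.

C12H9BrCl2O2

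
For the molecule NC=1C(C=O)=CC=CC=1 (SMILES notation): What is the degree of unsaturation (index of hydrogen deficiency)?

5

Degree of unsaturation = (number of rings) + (number of π bonds).
Ring closures in the SMILES: 1.
π bonds: 4 double bonds (each 1 DoU) → 4 DoU from unsaturation.
Total DoU = 1 + 4 = 5.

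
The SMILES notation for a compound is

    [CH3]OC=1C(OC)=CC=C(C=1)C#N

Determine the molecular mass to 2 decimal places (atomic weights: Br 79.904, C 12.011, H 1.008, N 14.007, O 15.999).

163.18 g/mol

First, the molecular formula is C9H9NO2 (counting implicit H from valence).
  C: 9 × 12.011 = 108.099
  H: 9 × 1.008 = 9.072
  N: 1 × 14.007 = 14.007
  O: 2 × 15.999 = 31.998
Sum: 9×12.011 + 9×1.008 + 1×14.007 + 2×15.999 = 163.176 → 163.18 g/mol.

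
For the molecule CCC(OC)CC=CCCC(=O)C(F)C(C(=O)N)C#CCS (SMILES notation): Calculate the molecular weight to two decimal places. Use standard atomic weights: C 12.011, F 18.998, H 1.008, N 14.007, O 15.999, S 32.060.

329.43 g/mol

First, the molecular formula is C16H24FNO3S (counting implicit H from valence).
  C: 16 × 12.011 = 192.176
  F: 1 × 18.998 = 18.998
  H: 24 × 1.008 = 24.192
  N: 1 × 14.007 = 14.007
  O: 3 × 15.999 = 47.997
  S: 1 × 32.060 = 32.060
Sum: 16×12.011 + 1×18.998 + 24×1.008 + 1×14.007 + 3×15.999 + 1×32.060 = 329.430 → 329.43 g/mol.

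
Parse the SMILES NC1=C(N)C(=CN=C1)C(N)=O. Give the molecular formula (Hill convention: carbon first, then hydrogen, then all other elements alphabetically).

C6H8N4O

Walk through each heavy atom and fill implicit hydrogens from standard valence (C 4, N 3, O 2, S 2, halogen 1):
  atom 1: N, bond orders sum to 1 (valence 3) → 2 H
  atom 2: C, bond orders sum to 4 (valence 4) → 0 H
  atom 3: C, bond orders sum to 4 (valence 4) → 0 H
  atom 4: N, bond orders sum to 1 (valence 3) → 2 H
  atom 5: C, bond orders sum to 4 (valence 4) → 0 H
  atom 6: C, bond orders sum to 3 (valence 4) → 1 H
  atom 7: N, bond orders sum to 3 (valence 3) → 0 H
  atom 8: C, bond orders sum to 3 (valence 4) → 1 H
  atom 9: C, bond orders sum to 4 (valence 4) → 0 H
  atom 10: N, bond orders sum to 1 (valence 3) → 2 H
  atom 11: O, bond orders sum to 2 (valence 2) → 0 H
Totals → C:6, H:8, N:4, O:1.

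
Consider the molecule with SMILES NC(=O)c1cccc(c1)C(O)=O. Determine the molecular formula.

C8H7NO3

Walk through each heavy atom and fill implicit hydrogens from standard valence (C 4, N 3, O 2, S 2, halogen 1); for lowercase aromatic atoms, an aromatic c carries 1 H when it has two neighbours and 0 H with three, and aromatic n carries 0 H:
  atom 1: N, bond orders sum to 1 (valence 3) → 2 H
  atom 2: C, bond orders sum to 4 (valence 4) → 0 H
  atom 3: O, bond orders sum to 2 (valence 2) → 0 H
  atom 4: aromatic c, 3 neighbours → 0 H
  atom 5: aromatic c, 2 neighbours → 1 H
  atom 6: aromatic c, 2 neighbours → 1 H
  atom 7: aromatic c, 2 neighbours → 1 H
  atom 8: aromatic c, 3 neighbours → 0 H
  atom 9: aromatic c, 2 neighbours → 1 H
  atom 10: C, bond orders sum to 4 (valence 4) → 0 H
  atom 11: O, bond orders sum to 1 (valence 2) → 1 H
  atom 12: O, bond orders sum to 2 (valence 2) → 0 H
Totals → C:8, H:7, N:1, O:3.
In Hill order: C8H7NO3.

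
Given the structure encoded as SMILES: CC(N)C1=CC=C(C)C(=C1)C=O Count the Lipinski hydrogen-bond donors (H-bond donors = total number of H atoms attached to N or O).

Donors: find every N or O and count the H atoms it carries.
  atom 3 (N): bond orders sum to 1 → 2 H
  atom 12 (O): bond orders sum to 2 → 0 H
Lipinski HBD = 2.

2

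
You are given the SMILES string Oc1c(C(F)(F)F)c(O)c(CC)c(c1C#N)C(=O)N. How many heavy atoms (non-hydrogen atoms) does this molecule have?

Every atom symbol written in the SMILES (organic subset) is one heavy atom; implicit H are not written.
Heavy atoms by element → C:11, F:3, N:2, O:3.
Total: 19.

19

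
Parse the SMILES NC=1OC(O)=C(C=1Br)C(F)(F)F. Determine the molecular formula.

Walk through each heavy atom and fill implicit hydrogens from standard valence (C 4, N 3, O 2, S 2, halogen 1):
  atom 1: N, bond orders sum to 1 (valence 3) → 2 H
  atom 2: C, bond orders sum to 4 (valence 4) → 0 H
  atom 3: O, bond orders sum to 2 (valence 2) → 0 H
  atom 4: C, bond orders sum to 4 (valence 4) → 0 H
  atom 5: O, bond orders sum to 1 (valence 2) → 1 H
  atom 6: C, bond orders sum to 4 (valence 4) → 0 H
  atom 7: C, bond orders sum to 4 (valence 4) → 0 H
  atom 8: Br (halogen, monovalent) → 0 H
  atom 9: C, bond orders sum to 4 (valence 4) → 0 H
  atom 10: F (halogen, monovalent) → 0 H
  atom 11: F (halogen, monovalent) → 0 H
  atom 12: F (halogen, monovalent) → 0 H
Totals → C:5, H:3, Br:1, F:3, N:1, O:2.

C5H3BrF3NO2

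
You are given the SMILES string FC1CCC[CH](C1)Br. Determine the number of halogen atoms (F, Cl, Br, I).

Halogen atoms appear at heavy-atom positions 1, 8 (1×Br, 1×F).
Halogen count: 2.

2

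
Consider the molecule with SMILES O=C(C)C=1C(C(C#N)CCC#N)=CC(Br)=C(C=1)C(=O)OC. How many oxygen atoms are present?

Scan the SMILES for O atoms (remember two-letter symbols like Cl and Br are single atoms).
Oxygen count: 3.

3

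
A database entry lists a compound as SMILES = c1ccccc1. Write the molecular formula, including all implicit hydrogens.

Walk through each heavy atom and fill implicit hydrogens from standard valence (C 4, N 3, O 2, S 2, halogen 1); for lowercase aromatic atoms, an aromatic c carries 1 H when it has two neighbours and 0 H with three, and aromatic n carries 0 H:
  atom 1: aromatic c, 2 neighbours → 1 H
  atom 2: aromatic c, 2 neighbours → 1 H
  atom 3: aromatic c, 2 neighbours → 1 H
  atom 4: aromatic c, 2 neighbours → 1 H
  atom 5: aromatic c, 2 neighbours → 1 H
  atom 6: aromatic c, 2 neighbours → 1 H
Totals → C:6, H:6.
In Hill order: C6H6.

C6H6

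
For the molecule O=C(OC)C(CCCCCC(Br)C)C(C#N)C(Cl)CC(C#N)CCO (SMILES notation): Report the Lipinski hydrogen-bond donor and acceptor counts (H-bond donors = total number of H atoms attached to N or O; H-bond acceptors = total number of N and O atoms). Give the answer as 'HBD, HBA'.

1, 5

Donors: find every N or O and count the H atoms it carries.
  atom 1 (O): bond orders sum to 2 → 0 H
  atom 3 (O): bond orders sum to 2 → 0 H
  atom 16 (N): bond orders sum to 3 → 0 H
  atom 22 (N): bond orders sum to 3 → 0 H
  atom 25 (O): bond orders sum to 1 → 1 H
Lipinski HBD = 1.
Acceptors: N atoms = 2, O atoms = 3 → HBA = 5.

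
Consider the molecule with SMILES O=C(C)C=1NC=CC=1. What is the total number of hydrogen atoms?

Walk through each heavy atom and fill implicit hydrogens from standard valence (C 4, N 3, O 2, S 2, halogen 1):
  atom 1: O, bond orders sum to 2 (valence 2) → 0 H
  atom 2: C, bond orders sum to 4 (valence 4) → 0 H
  atom 3: C, bond orders sum to 1 (valence 4) → 3 H
  atom 4: C, bond orders sum to 4 (valence 4) → 0 H
  atom 5: N, bond orders sum to 2 (valence 3) → 1 H
  atom 6: C, bond orders sum to 3 (valence 4) → 1 H
  atom 7: C, bond orders sum to 3 (valence 4) → 1 H
  atom 8: C, bond orders sum to 3 (valence 4) → 1 H
Total hydrogens: 7.

7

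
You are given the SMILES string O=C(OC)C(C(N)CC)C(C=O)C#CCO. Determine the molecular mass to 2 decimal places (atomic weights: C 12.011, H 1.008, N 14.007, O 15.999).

227.26 g/mol

First, the molecular formula is C11H17NO4 (counting implicit H from valence).
  C: 11 × 12.011 = 132.121
  H: 17 × 1.008 = 17.136
  N: 1 × 14.007 = 14.007
  O: 4 × 15.999 = 63.996
Sum: 11×12.011 + 17×1.008 + 1×14.007 + 4×15.999 = 227.260 → 227.26 g/mol.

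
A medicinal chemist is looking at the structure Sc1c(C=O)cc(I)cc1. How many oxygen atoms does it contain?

Scan the SMILES for O atoms (remember two-letter symbols like Cl and Br are single atoms).
Oxygen count: 1.

1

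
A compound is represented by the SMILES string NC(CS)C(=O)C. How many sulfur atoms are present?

Scan the SMILES for S atoms (remember two-letter symbols like Cl and Br are single atoms).
Sulfur count: 1.

1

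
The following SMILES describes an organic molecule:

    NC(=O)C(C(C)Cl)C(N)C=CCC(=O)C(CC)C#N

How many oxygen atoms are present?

Scan the SMILES for O atoms (remember two-letter symbols like Cl and Br are single atoms).
Oxygen count: 2.

2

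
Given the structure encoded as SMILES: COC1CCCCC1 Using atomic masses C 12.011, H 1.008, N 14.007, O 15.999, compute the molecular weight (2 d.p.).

First, the molecular formula is C7H14O (counting implicit H from valence).
  C: 7 × 12.011 = 84.077
  H: 14 × 1.008 = 14.112
  O: 1 × 15.999 = 15.999
Sum: 7×12.011 + 14×1.008 + 1×15.999 = 114.188 → 114.19 g/mol.

114.19 g/mol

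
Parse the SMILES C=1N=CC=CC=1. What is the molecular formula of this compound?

Walk through each heavy atom and fill implicit hydrogens from standard valence (C 4, N 3, O 2, S 2, halogen 1):
  atom 1: C, bond orders sum to 3 (valence 4) → 1 H
  atom 2: N, bond orders sum to 3 (valence 3) → 0 H
  atom 3: C, bond orders sum to 3 (valence 4) → 1 H
  atom 4: C, bond orders sum to 3 (valence 4) → 1 H
  atom 5: C, bond orders sum to 3 (valence 4) → 1 H
  atom 6: C, bond orders sum to 3 (valence 4) → 1 H
Totals → C:5, H:5, N:1.
In Hill order: C5H5N.

C5H5N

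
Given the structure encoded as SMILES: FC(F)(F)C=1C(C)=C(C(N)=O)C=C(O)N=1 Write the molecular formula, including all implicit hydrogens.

C8H7F3N2O2

Walk through each heavy atom and fill implicit hydrogens from standard valence (C 4, N 3, O 2, S 2, halogen 1):
  atom 1: F (halogen, monovalent) → 0 H
  atom 2: C, bond orders sum to 4 (valence 4) → 0 H
  atom 3: F (halogen, monovalent) → 0 H
  atom 4: F (halogen, monovalent) → 0 H
  atom 5: C, bond orders sum to 4 (valence 4) → 0 H
  atom 6: C, bond orders sum to 4 (valence 4) → 0 H
  atom 7: C, bond orders sum to 1 (valence 4) → 3 H
  atom 8: C, bond orders sum to 4 (valence 4) → 0 H
  atom 9: C, bond orders sum to 4 (valence 4) → 0 H
  atom 10: N, bond orders sum to 1 (valence 3) → 2 H
  atom 11: O, bond orders sum to 2 (valence 2) → 0 H
  atom 12: C, bond orders sum to 3 (valence 4) → 1 H
  atom 13: C, bond orders sum to 4 (valence 4) → 0 H
  atom 14: O, bond orders sum to 1 (valence 2) → 1 H
  atom 15: N, bond orders sum to 3 (valence 3) → 0 H
Totals → C:8, H:7, F:3, N:2, O:2.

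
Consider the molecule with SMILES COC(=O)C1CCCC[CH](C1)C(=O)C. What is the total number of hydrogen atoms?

18

Walk through each heavy atom and fill implicit hydrogens from standard valence (C 4, N 3, O 2, S 2, halogen 1):
  atom 1: C, bond orders sum to 1 (valence 4) → 3 H
  atom 2: O, bond orders sum to 2 (valence 2) → 0 H
  atom 3: C, bond orders sum to 4 (valence 4) → 0 H
  atom 4: O, bond orders sum to 2 (valence 2) → 0 H
  atom 5: C, bond orders sum to 3 (valence 4) → 1 H
  atom 6: C, bond orders sum to 2 (valence 4) → 2 H
  atom 7: C, bond orders sum to 2 (valence 4) → 2 H
  atom 8: C, bond orders sum to 2 (valence 4) → 2 H
  atom 9: C, bond orders sum to 2 (valence 4) → 2 H
  atom 10: C with explicit H count 1
  atom 11: C, bond orders sum to 2 (valence 4) → 2 H
  atom 12: C, bond orders sum to 4 (valence 4) → 0 H
  atom 13: O, bond orders sum to 2 (valence 2) → 0 H
  atom 14: C, bond orders sum to 1 (valence 4) → 3 H
Total hydrogens: 18.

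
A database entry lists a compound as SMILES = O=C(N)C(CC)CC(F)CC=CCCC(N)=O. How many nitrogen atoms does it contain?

2

Scan the SMILES for N atoms (remember two-letter symbols like Cl and Br are single atoms).
Nitrogen count: 2.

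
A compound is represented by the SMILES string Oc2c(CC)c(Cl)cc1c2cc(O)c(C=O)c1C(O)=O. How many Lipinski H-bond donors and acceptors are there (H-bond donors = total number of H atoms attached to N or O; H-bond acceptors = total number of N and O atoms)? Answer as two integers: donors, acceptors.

Donors: find every N or O and count the H atoms it carries.
  atom 1 (O): bond orders sum to 1 → 1 H
  atom 13 (O): bond orders sum to 1 → 1 H
  atom 16 (O): bond orders sum to 2 → 0 H
  atom 19 (O): bond orders sum to 1 → 1 H
  atom 20 (O): bond orders sum to 2 → 0 H
Lipinski HBD = 3.
Acceptors: N atoms = 0, O atoms = 5 → HBA = 5.

3, 5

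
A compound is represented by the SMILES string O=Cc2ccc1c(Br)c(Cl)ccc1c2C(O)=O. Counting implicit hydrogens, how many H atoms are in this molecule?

6

Walk through each heavy atom and fill implicit hydrogens from standard valence (C 4, N 3, O 2, S 2, halogen 1); for lowercase aromatic atoms, an aromatic c carries 1 H when it has two neighbours and 0 H with three, and aromatic n carries 0 H:
  atom 1: O, bond orders sum to 2 (valence 2) → 0 H
  atom 2: C, bond orders sum to 3 (valence 4) → 1 H
  atom 3: aromatic c, 3 neighbours → 0 H
  atom 4: aromatic c, 2 neighbours → 1 H
  atom 5: aromatic c, 2 neighbours → 1 H
  atom 6: aromatic c, 3 neighbours → 0 H
  atom 7: aromatic c, 3 neighbours → 0 H
  atom 8: Br (halogen, monovalent) → 0 H
  atom 9: aromatic c, 3 neighbours → 0 H
  atom 10: Cl (halogen, monovalent) → 0 H
  atom 11: aromatic c, 2 neighbours → 1 H
  atom 12: aromatic c, 2 neighbours → 1 H
  atom 13: aromatic c, 3 neighbours → 0 H
  atom 14: aromatic c, 3 neighbours → 0 H
  atom 15: C, bond orders sum to 4 (valence 4) → 0 H
  atom 16: O, bond orders sum to 1 (valence 2) → 1 H
  atom 17: O, bond orders sum to 2 (valence 2) → 0 H
Total hydrogens: 6.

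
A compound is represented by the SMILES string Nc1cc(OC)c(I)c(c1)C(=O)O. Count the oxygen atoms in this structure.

Scan the SMILES for O atoms (remember two-letter symbols like Cl and Br are single atoms).
Oxygen count: 3.

3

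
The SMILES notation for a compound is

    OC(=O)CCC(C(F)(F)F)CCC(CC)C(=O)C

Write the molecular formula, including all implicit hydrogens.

Walk through each heavy atom and fill implicit hydrogens from standard valence (C 4, N 3, O 2, S 2, halogen 1):
  atom 1: O, bond orders sum to 1 (valence 2) → 1 H
  atom 2: C, bond orders sum to 4 (valence 4) → 0 H
  atom 3: O, bond orders sum to 2 (valence 2) → 0 H
  atom 4: C, bond orders sum to 2 (valence 4) → 2 H
  atom 5: C, bond orders sum to 2 (valence 4) → 2 H
  atom 6: C, bond orders sum to 3 (valence 4) → 1 H
  atom 7: C, bond orders sum to 4 (valence 4) → 0 H
  atom 8: F (halogen, monovalent) → 0 H
  atom 9: F (halogen, monovalent) → 0 H
  atom 10: F (halogen, monovalent) → 0 H
  atom 11: C, bond orders sum to 2 (valence 4) → 2 H
  atom 12: C, bond orders sum to 2 (valence 4) → 2 H
  atom 13: C, bond orders sum to 3 (valence 4) → 1 H
  atom 14: C, bond orders sum to 2 (valence 4) → 2 H
  atom 15: C, bond orders sum to 1 (valence 4) → 3 H
  atom 16: C, bond orders sum to 4 (valence 4) → 0 H
  atom 17: O, bond orders sum to 2 (valence 2) → 0 H
  atom 18: C, bond orders sum to 1 (valence 4) → 3 H
Totals → C:12, H:19, F:3, O:3.

C12H19F3O3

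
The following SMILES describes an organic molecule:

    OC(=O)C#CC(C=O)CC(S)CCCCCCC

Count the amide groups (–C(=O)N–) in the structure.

0

Scan the SMILES for the amide motif — none present.
Groups that are present: 1 aldehyde, 1 alkyne, 1 carboxylic acid, 1 thiol.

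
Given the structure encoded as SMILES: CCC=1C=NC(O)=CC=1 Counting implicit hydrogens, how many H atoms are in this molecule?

9

Walk through each heavy atom and fill implicit hydrogens from standard valence (C 4, N 3, O 2, S 2, halogen 1):
  atom 1: C, bond orders sum to 1 (valence 4) → 3 H
  atom 2: C, bond orders sum to 2 (valence 4) → 2 H
  atom 3: C, bond orders sum to 4 (valence 4) → 0 H
  atom 4: C, bond orders sum to 3 (valence 4) → 1 H
  atom 5: N, bond orders sum to 3 (valence 3) → 0 H
  atom 6: C, bond orders sum to 4 (valence 4) → 0 H
  atom 7: O, bond orders sum to 1 (valence 2) → 1 H
  atom 8: C, bond orders sum to 3 (valence 4) → 1 H
  atom 9: C, bond orders sum to 3 (valence 4) → 1 H
Total hydrogens: 9.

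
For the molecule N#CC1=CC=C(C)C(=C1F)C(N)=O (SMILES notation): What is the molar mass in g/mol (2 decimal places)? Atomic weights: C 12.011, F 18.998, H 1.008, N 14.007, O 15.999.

178.17 g/mol

First, the molecular formula is C9H7FN2O (counting implicit H from valence).
  C: 9 × 12.011 = 108.099
  F: 1 × 18.998 = 18.998
  H: 7 × 1.008 = 7.056
  N: 2 × 14.007 = 28.014
  O: 1 × 15.999 = 15.999
Sum: 9×12.011 + 1×18.998 + 7×1.008 + 2×14.007 + 1×15.999 = 178.166 → 178.17 g/mol.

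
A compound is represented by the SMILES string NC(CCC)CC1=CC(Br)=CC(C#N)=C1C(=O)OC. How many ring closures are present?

In SMILES, each pair of matching ring-closure digits denotes one ring-closing bond; the number of such bonds equals the number of independent rings.
Ring-closure bonds here: 1.

1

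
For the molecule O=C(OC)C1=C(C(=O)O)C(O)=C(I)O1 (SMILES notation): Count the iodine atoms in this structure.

1

Scan the SMILES for I atoms (remember two-letter symbols like Cl and Br are single atoms).
Iodine count: 1.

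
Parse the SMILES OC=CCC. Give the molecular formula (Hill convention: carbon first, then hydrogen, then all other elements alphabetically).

C4H8O

Walk through each heavy atom and fill implicit hydrogens from standard valence (C 4, N 3, O 2, S 2, halogen 1):
  atom 1: O, bond orders sum to 1 (valence 2) → 1 H
  atom 2: C, bond orders sum to 3 (valence 4) → 1 H
  atom 3: C, bond orders sum to 3 (valence 4) → 1 H
  atom 4: C, bond orders sum to 2 (valence 4) → 2 H
  atom 5: C, bond orders sum to 1 (valence 4) → 3 H
Totals → C:4, H:8, O:1.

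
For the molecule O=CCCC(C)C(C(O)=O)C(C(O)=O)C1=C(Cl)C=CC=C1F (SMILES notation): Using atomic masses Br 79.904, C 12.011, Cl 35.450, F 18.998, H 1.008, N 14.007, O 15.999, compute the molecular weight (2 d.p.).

330.74 g/mol

First, the molecular formula is C15H16ClFO5 (counting implicit H from valence).
  C: 15 × 12.011 = 180.165
  Cl: 1 × 35.450 = 35.450
  F: 1 × 18.998 = 18.998
  H: 16 × 1.008 = 16.128
  O: 5 × 15.999 = 79.995
Sum: 15×12.011 + 1×35.450 + 1×18.998 + 16×1.008 + 5×15.999 = 330.736 → 330.74 g/mol.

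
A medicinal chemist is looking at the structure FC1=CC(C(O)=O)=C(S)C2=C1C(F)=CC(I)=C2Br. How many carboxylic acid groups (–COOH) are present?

1

The carboxylic acid motif appears at heavy-atom position 5 in the SMILES.
Other groups present: 1 thiol.
Carboxylic acid count: 1.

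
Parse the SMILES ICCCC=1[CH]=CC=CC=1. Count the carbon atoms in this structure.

9

Count every carbon token in the SMILES (each C, including those in ring-closure positions and inside branches).
Carbon count: 9.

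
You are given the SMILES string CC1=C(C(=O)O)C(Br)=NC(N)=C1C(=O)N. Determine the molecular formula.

C8H8BrN3O3

Walk through each heavy atom and fill implicit hydrogens from standard valence (C 4, N 3, O 2, S 2, halogen 1):
  atom 1: C, bond orders sum to 1 (valence 4) → 3 H
  atom 2: C, bond orders sum to 4 (valence 4) → 0 H
  atom 3: C, bond orders sum to 4 (valence 4) → 0 H
  atom 4: C, bond orders sum to 4 (valence 4) → 0 H
  atom 5: O, bond orders sum to 2 (valence 2) → 0 H
  atom 6: O, bond orders sum to 1 (valence 2) → 1 H
  atom 7: C, bond orders sum to 4 (valence 4) → 0 H
  atom 8: Br (halogen, monovalent) → 0 H
  atom 9: N, bond orders sum to 3 (valence 3) → 0 H
  atom 10: C, bond orders sum to 4 (valence 4) → 0 H
  atom 11: N, bond orders sum to 1 (valence 3) → 2 H
  atom 12: C, bond orders sum to 4 (valence 4) → 0 H
  atom 13: C, bond orders sum to 4 (valence 4) → 0 H
  atom 14: O, bond orders sum to 2 (valence 2) → 0 H
  atom 15: N, bond orders sum to 1 (valence 3) → 2 H
Totals → C:8, H:8, Br:1, N:3, O:3.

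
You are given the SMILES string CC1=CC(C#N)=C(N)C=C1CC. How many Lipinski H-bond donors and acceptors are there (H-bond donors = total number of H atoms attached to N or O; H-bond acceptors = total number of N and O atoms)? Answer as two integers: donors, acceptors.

Donors: find every N or O and count the H atoms it carries.
  atom 6 (N): bond orders sum to 3 → 0 H
  atom 8 (N): bond orders sum to 1 → 2 H
Lipinski HBD = 2.
Acceptors: N atoms = 2, O atoms = 0 → HBA = 2.

2, 2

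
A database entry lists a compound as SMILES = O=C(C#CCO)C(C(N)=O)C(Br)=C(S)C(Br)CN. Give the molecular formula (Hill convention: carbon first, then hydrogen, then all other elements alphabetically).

C10H12Br2N2O3S

Walk through each heavy atom and fill implicit hydrogens from standard valence (C 4, N 3, O 2, S 2, halogen 1):
  atom 1: O, bond orders sum to 2 (valence 2) → 0 H
  atom 2: C, bond orders sum to 4 (valence 4) → 0 H
  atom 3: C, bond orders sum to 4 (valence 4) → 0 H
  atom 4: C, bond orders sum to 4 (valence 4) → 0 H
  atom 5: C, bond orders sum to 2 (valence 4) → 2 H
  atom 6: O, bond orders sum to 1 (valence 2) → 1 H
  atom 7: C, bond orders sum to 3 (valence 4) → 1 H
  atom 8: C, bond orders sum to 4 (valence 4) → 0 H
  atom 9: N, bond orders sum to 1 (valence 3) → 2 H
  atom 10: O, bond orders sum to 2 (valence 2) → 0 H
  atom 11: C, bond orders sum to 4 (valence 4) → 0 H
  atom 12: Br (halogen, monovalent) → 0 H
  atom 13: C, bond orders sum to 4 (valence 4) → 0 H
  atom 14: S, bond orders sum to 1 (valence 2) → 1 H
  atom 15: C, bond orders sum to 3 (valence 4) → 1 H
  atom 16: Br (halogen, monovalent) → 0 H
  atom 17: C, bond orders sum to 2 (valence 4) → 2 H
  atom 18: N, bond orders sum to 1 (valence 3) → 2 H
Totals → C:10, H:12, Br:2, N:2, O:3, S:1.
In Hill order: C10H12Br2N2O3S.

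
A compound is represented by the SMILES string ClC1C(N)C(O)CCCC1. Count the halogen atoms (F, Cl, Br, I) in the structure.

Halogen atoms appear at heavy-atom position 1 (1×Cl).
Other groups present: 1 hydroxyl, 1 primary amine.
Halogen count: 1.

1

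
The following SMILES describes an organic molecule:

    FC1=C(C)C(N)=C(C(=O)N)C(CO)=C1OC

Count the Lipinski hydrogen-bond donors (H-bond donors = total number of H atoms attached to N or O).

Donors: find every N or O and count the H atoms it carries.
  atom 6 (N): bond orders sum to 1 → 2 H
  atom 9 (O): bond orders sum to 2 → 0 H
  atom 10 (N): bond orders sum to 1 → 2 H
  atom 13 (O): bond orders sum to 1 → 1 H
  atom 15 (O): bond orders sum to 2 → 0 H
Lipinski HBD = 5.

5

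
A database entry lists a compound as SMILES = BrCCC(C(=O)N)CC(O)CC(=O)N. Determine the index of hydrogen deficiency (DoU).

Molecular formula: C8H15BrN2O3.
DoU = (2C + 2 + N − H − X) / 2, where X is the halogen count and O/S are ignored.
    = (2·8 + 2 + 2 − 15 − 1) / 2 = 4 / 2 = 2.

2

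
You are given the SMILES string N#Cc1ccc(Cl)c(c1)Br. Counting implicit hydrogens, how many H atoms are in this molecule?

3

Walk through each heavy atom and fill implicit hydrogens from standard valence (C 4, N 3, O 2, S 2, halogen 1); for lowercase aromatic atoms, an aromatic c carries 1 H when it has two neighbours and 0 H with three, and aromatic n carries 0 H:
  atom 1: N, bond orders sum to 3 (valence 3) → 0 H
  atom 2: C, bond orders sum to 4 (valence 4) → 0 H
  atom 3: aromatic c, 3 neighbours → 0 H
  atom 4: aromatic c, 2 neighbours → 1 H
  atom 5: aromatic c, 2 neighbours → 1 H
  atom 6: aromatic c, 3 neighbours → 0 H
  atom 7: Cl (halogen, monovalent) → 0 H
  atom 8: aromatic c, 3 neighbours → 0 H
  atom 9: aromatic c, 2 neighbours → 1 H
  atom 10: Br (halogen, monovalent) → 0 H
Total hydrogens: 3.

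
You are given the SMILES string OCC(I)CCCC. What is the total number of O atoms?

1

Scan the SMILES for O atoms (remember two-letter symbols like Cl and Br are single atoms).
Oxygen count: 1.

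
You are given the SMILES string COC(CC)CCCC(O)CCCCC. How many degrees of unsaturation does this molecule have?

Molecular formula: C13H28O2.
DoU = (2C + 2 + N − H − X) / 2, where X is the halogen count and O/S are ignored.
    = (2·13 + 2 + 0 − 28 − 0) / 2 = 0 / 2 = 0.

0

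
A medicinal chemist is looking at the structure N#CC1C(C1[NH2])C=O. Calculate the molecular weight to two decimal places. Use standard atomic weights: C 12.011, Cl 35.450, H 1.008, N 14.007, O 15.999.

First, the molecular formula is C5H6N2O (counting implicit H from valence).
  C: 5 × 12.011 = 60.055
  H: 6 × 1.008 = 6.048
  N: 2 × 14.007 = 28.014
  O: 1 × 15.999 = 15.999
Sum: 5×12.011 + 6×1.008 + 2×14.007 + 1×15.999 = 110.116 → 110.12 g/mol.

110.12 g/mol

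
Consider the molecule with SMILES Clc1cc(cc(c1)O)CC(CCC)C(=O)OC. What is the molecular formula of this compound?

Walk through each heavy atom and fill implicit hydrogens from standard valence (C 4, N 3, O 2, S 2, halogen 1); for lowercase aromatic atoms, an aromatic c carries 1 H when it has two neighbours and 0 H with three, and aromatic n carries 0 H:
  atom 1: Cl (halogen, monovalent) → 0 H
  atom 2: aromatic c, 3 neighbours → 0 H
  atom 3: aromatic c, 2 neighbours → 1 H
  atom 4: aromatic c, 3 neighbours → 0 H
  atom 5: aromatic c, 2 neighbours → 1 H
  atom 6: aromatic c, 3 neighbours → 0 H
  atom 7: aromatic c, 2 neighbours → 1 H
  atom 8: O, bond orders sum to 1 (valence 2) → 1 H
  atom 9: C, bond orders sum to 2 (valence 4) → 2 H
  atom 10: C, bond orders sum to 3 (valence 4) → 1 H
  atom 11: C, bond orders sum to 2 (valence 4) → 2 H
  atom 12: C, bond orders sum to 2 (valence 4) → 2 H
  atom 13: C, bond orders sum to 1 (valence 4) → 3 H
  atom 14: C, bond orders sum to 4 (valence 4) → 0 H
  atom 15: O, bond orders sum to 2 (valence 2) → 0 H
  atom 16: O, bond orders sum to 2 (valence 2) → 0 H
  atom 17: C, bond orders sum to 1 (valence 4) → 3 H
Totals → C:13, H:17, Cl:1, O:3.

C13H17ClO3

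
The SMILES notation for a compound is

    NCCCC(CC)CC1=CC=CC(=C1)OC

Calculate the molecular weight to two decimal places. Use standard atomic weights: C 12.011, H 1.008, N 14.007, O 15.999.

First, the molecular formula is C14H23NO (counting implicit H from valence).
  C: 14 × 12.011 = 168.154
  H: 23 × 1.008 = 23.184
  N: 1 × 14.007 = 14.007
  O: 1 × 15.999 = 15.999
Sum: 14×12.011 + 23×1.008 + 1×14.007 + 1×15.999 = 221.344 → 221.34 g/mol.

221.34 g/mol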